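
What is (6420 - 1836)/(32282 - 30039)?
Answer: 4584/2243 ≈ 2.0437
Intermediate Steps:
(6420 - 1836)/(32282 - 30039) = 4584/2243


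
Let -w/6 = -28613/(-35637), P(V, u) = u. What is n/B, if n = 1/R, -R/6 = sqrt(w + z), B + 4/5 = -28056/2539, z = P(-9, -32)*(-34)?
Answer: 12695*sqrt(152848589754)/11614073801616 ≈ 0.00042735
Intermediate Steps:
z = 1088 (z = -32*(-34) = 1088)
w = -57226/11879 (w = -(-171678)/(-35637) = -(-171678)*(-1)/35637 = -6*28613/35637 = -57226/11879 ≈ -4.8174)
B = -150436/12695 (B = -4/5 - 28056/2539 = -150436/12695 ≈ -11.850)
R = -6*sqrt(152848589754)/11879 (R = -6*sqrt(-57226/11879 + 1088) = -6*sqrt(152848589754)/11879 ≈ -197.47)
n = -sqrt(152848589754)/77202756 (n = 1/(-6*sqrt(152848589754)/11879) = -sqrt(152848589754)/77202756 ≈ -0.0050640)
n/B = (-sqrt(152848589754)/77202756)/(-150436/12695) = -sqrt(152848589754)/77202756*(-12695/150436) = 12695*sqrt(152848589754)/11614073801616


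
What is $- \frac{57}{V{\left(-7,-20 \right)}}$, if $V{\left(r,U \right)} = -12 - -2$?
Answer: $\frac{57}{10} \approx 5.7$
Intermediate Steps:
$V{\left(r,U \right)} = -10$ ($V{\left(r,U \right)} = -12 + 2 = -10$)
$- \frac{57}{V{\left(-7,-20 \right)}} = - \frac{57}{-10} = \left(-57\right) \left(- \frac{1}{10}\right) = \frac{57}{10}$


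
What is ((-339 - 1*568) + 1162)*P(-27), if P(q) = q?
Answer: -6885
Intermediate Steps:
((-339 - 1*568) + 1162)*P(-27) = ((-339 - 1*568) + 1162)*(-27) = ((-339 - 568) + 1162)*(-27) = (-907 + 1162)*(-27) = 255*(-27) = -6885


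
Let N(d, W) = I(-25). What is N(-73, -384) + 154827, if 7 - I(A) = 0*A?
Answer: 154834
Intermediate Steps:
I(A) = 7 (I(A) = 7 - 0*A = 7 - 1*0 = 7 + 0 = 7)
N(d, W) = 7
N(-73, -384) + 154827 = 7 + 154827 = 154834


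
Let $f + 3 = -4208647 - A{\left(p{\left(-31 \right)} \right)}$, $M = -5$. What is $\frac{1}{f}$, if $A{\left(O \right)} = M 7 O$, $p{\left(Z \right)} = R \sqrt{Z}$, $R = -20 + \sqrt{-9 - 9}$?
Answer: $\frac{i}{5 \left(- 841730 i + 140 \sqrt{31} - 21 i \sqrt{62}\right)} \approx -2.3756 \cdot 10^{-7} + 2.1995 \cdot 10^{-10} i$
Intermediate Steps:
$R = -20 + 3 i \sqrt{2}$ ($R = -20 + \sqrt{-18} = -20 + 3 i \sqrt{2} \approx -20.0 + 4.2426 i$)
$p{\left(Z \right)} = \sqrt{Z} \left(-20 + 3 i \sqrt{2}\right)$ ($p{\left(Z \right)} = \left(-20 + 3 i \sqrt{2}\right) \sqrt{Z} = \sqrt{Z} \left(-20 + 3 i \sqrt{2}\right)$)
$A{\left(O \right)} = - 35 O$ ($A{\left(O \right)} = \left(-5\right) 7 O = - 35 O$)
$f = -4208650 + 35 i \sqrt{31} \left(-20 + 3 i \sqrt{2}\right)$ ($f = -3 - \left(4208647 - 35 \sqrt{-31} \left(-20 + 3 i \sqrt{2}\right)\right) = -3 - \left(4208647 - 35 i \sqrt{31} \left(-20 + 3 i \sqrt{2}\right)\right) = -4208650 + 35 i \sqrt{31} \left(-20 + 3 i \sqrt{2}\right) \approx -4.2095 \cdot 10^{6} - 3897.4 i$)
$\frac{1}{f} = \frac{1}{-4208650 - 105 \sqrt{62} - 700 i \sqrt{31}}$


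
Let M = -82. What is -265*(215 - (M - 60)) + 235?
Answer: -94370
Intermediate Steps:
-265*(215 - (M - 60)) + 235 = -265*(215 - (-82 - 60)) + 235 = -265*(215 - 1*(-142)) + 235 = -265*(215 + 142) + 235 = -265*357 + 235 = -94605 + 235 = -94370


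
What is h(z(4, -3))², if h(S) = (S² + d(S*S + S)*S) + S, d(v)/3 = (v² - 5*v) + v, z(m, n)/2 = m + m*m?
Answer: 103662388486273600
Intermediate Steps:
z(m, n) = 2*m + 2*m² (z(m, n) = 2*(m + m*m) = 2*(m + m²) = 2*m + 2*m²)
d(v) = -12*v + 3*v² (d(v) = 3*((v² - 5*v) + v) = 3*(v² - 4*v) = -12*v + 3*v²)
h(S) = S + S² + 3*S*(S + S²)*(-4 + S + S²) (h(S) = (S² + (3*(S*S + S)*(-4 + (S*S + S)))*S) + S = (S² + (3*(S² + S)*(-4 + (S² + S)))*S) + S = (S² + (3*(S + S²)*(-4 + (S + S²)))*S) + S = (S² + (3*(S + S²)*(-4 + S + S²))*S) + S = (S² + 3*S*(S + S²)*(-4 + S + S²)) + S = S + S² + 3*S*(S + S²)*(-4 + S + S²))
h(z(4, -3))² = ((2*4*(1 + 4))*(1 + 2*4*(1 + 4) + 3*(2*4*(1 + 4))*(1 + 2*4*(1 + 4))*(-4 + (2*4*(1 + 4))*(1 + 2*4*(1 + 4)))))² = ((2*4*5)*(1 + 2*4*5 + 3*(2*4*5)*(1 + 2*4*5)*(-4 + (2*4*5)*(1 + 2*4*5))))² = (40*(1 + 40 + 3*40*(1 + 40)*(-4 + 40*(1 + 40))))² = (40*(1 + 40 + 3*40*41*(-4 + 40*41)))² = (40*(1 + 40 + 3*40*41*(-4 + 1640)))² = (40*(1 + 40 + 3*40*41*1636))² = (40*(1 + 40 + 8049120))² = (40*8049161)² = 321966440² = 103662388486273600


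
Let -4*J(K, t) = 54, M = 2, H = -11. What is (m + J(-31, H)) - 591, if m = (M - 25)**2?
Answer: -151/2 ≈ -75.500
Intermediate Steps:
J(K, t) = -27/2 (J(K, t) = -1/4*54 = -27/2)
m = 529 (m = (2 - 25)**2 = (-23)**2 = 529)
(m + J(-31, H)) - 591 = (529 - 27/2) - 591 = 1031/2 - 591 = -151/2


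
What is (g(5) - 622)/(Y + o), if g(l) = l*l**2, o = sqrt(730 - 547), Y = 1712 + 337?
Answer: -339451/1399406 + 497*sqrt(183)/4198218 ≈ -0.24097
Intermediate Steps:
Y = 2049
o = sqrt(183) ≈ 13.528
g(l) = l**3
(g(5) - 622)/(Y + o) = (5**3 - 622)/(2049 + sqrt(183)) = (125 - 622)/(2049 + sqrt(183)) = -497/(2049 + sqrt(183))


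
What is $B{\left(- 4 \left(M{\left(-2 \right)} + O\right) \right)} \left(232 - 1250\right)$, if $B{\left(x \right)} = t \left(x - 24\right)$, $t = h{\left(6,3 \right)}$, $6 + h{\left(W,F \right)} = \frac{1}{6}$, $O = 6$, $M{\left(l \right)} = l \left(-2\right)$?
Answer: $- \frac{1140160}{3} \approx -3.8005 \cdot 10^{5}$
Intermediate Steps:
$M{\left(l \right)} = - 2 l$
$h{\left(W,F \right)} = - \frac{35}{6}$ ($h{\left(W,F \right)} = -6 + \frac{1}{6} = - \frac{35}{6}$)
$t = - \frac{35}{6} \approx -5.8333$
$B{\left(x \right)} = 140 - \frac{35 x}{6}$ ($B{\left(x \right)} = - \frac{35 \left(x - 24\right)}{6} = - \frac{35 \left(-24 + x\right)}{6} = 140 - \frac{35 x}{6}$)
$B{\left(- 4 \left(M{\left(-2 \right)} + O\right) \right)} \left(232 - 1250\right) = \left(140 - \frac{35 \left(- 4 \left(\left(-2\right) \left(-2\right) + 6\right)\right)}{6}\right) \left(232 - 1250\right) = \left(140 - \frac{35 \left(- 4 \left(4 + 6\right)\right)}{6}\right) \left(-1018\right) = \left(140 - \frac{35 \left(\left(-4\right) 10\right)}{6}\right) \left(-1018\right) = \left(140 - - \frac{700}{3}\right) \left(-1018\right) = \left(140 + \frac{700}{3}\right) \left(-1018\right) = \frac{1120}{3} \left(-1018\right) = - \frac{1140160}{3}$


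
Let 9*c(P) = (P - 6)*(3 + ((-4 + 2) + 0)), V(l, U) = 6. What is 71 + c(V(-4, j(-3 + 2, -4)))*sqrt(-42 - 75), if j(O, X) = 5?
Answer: 71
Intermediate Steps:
c(P) = -2/3 + P/9 (c(P) = ((P - 6)*(3 + ((-4 + 2) + 0)))/9 = ((-6 + P)*(3 + (-2 + 0)))/9 = ((-6 + P)*(3 - 2))/9 = ((-6 + P)*1)/9 = (-6 + P)/9 = -2/3 + P/9)
71 + c(V(-4, j(-3 + 2, -4)))*sqrt(-42 - 75) = 71 + (-2/3 + (1/9)*6)*sqrt(-42 - 75) = 71 + (-2/3 + 2/3)*sqrt(-117) = 71 + 0*(3*I*sqrt(13)) = 71 + 0 = 71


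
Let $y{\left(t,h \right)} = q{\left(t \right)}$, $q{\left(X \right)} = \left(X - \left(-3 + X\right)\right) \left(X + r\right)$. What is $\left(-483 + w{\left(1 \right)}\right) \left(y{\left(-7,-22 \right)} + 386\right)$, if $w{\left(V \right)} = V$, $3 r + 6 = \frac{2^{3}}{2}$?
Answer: $-174966$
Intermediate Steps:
$r = - \frac{2}{3}$ ($r = -2 + \frac{2^{3} \cdot \frac{1}{2}}{3} = -2 + \frac{8 \cdot \frac{1}{2}}{3} = -2 + \frac{1}{3} \cdot 4 = -2 + \frac{4}{3} = - \frac{2}{3} \approx -0.66667$)
$q{\left(X \right)} = -2 + 3 X$ ($q{\left(X \right)} = \left(X - \left(-3 + X\right)\right) \left(X - \frac{2}{3}\right) = \left(X - \left(-3 + X\right)\right) \left(- \frac{2}{3} + X\right) = 3 \left(- \frac{2}{3} + X\right) = -2 + 3 X$)
$y{\left(t,h \right)} = -2 + 3 t$
$\left(-483 + w{\left(1 \right)}\right) \left(y{\left(-7,-22 \right)} + 386\right) = \left(-483 + 1\right) \left(\left(-2 + 3 \left(-7\right)\right) + 386\right) = - 482 \left(\left(-2 - 21\right) + 386\right) = - 482 \left(-23 + 386\right) = \left(-482\right) 363 = -174966$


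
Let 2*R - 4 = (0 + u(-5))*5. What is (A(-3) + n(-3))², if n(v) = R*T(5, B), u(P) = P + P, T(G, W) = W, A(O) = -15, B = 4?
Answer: 11449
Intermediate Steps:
u(P) = 2*P
R = -23 (R = 2 + ((0 + 2*(-5))*5)/2 = 2 + ((0 - 10)*5)/2 = 2 + (-10*5)/2 = 2 + (½)*(-50) = 2 - 25 = -23)
n(v) = -92 (n(v) = -23*4 = -92)
(A(-3) + n(-3))² = (-15 - 92)² = (-107)² = 11449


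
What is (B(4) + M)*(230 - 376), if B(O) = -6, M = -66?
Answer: 10512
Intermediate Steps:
(B(4) + M)*(230 - 376) = (-6 - 66)*(230 - 376) = -72*(-146) = 10512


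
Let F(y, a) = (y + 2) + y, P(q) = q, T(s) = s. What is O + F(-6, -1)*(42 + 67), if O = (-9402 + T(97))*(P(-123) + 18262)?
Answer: -168784485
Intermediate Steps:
O = -168783395 (O = (-9402 + 97)*(-123 + 18262) = -9305*18139 = -168783395)
F(y, a) = 2 + 2*y (F(y, a) = (2 + y) + y = 2 + 2*y)
O + F(-6, -1)*(42 + 67) = -168783395 + (2 + 2*(-6))*(42 + 67) = -168783395 + (2 - 12)*109 = -168783395 - 10*109 = -168783395 - 1090 = -168784485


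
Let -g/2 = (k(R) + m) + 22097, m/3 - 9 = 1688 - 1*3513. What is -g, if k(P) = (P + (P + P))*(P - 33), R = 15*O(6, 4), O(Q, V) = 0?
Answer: 33298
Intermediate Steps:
R = 0 (R = 15*0 = 0)
k(P) = 3*P*(-33 + P) (k(P) = (P + 2*P)*(-33 + P) = (3*P)*(-33 + P) = 3*P*(-33 + P))
m = -5448 (m = 27 + 3*(1688 - 1*3513) = 27 + 3*(1688 - 3513) = 27 + 3*(-1825) = 27 - 5475 = -5448)
g = -33298 (g = -2*((3*0*(-33 + 0) - 5448) + 22097) = -2*((3*0*(-33) - 5448) + 22097) = -2*((0 - 5448) + 22097) = -2*(-5448 + 22097) = -2*16649 = -33298)
-g = -1*(-33298) = 33298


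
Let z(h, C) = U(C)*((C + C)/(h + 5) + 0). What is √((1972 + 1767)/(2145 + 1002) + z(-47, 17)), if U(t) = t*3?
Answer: I*√19458435990/22029 ≈ 6.3323*I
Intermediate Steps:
U(t) = 3*t
z(h, C) = 6*C²/(5 + h) (z(h, C) = (3*C)*((C + C)/(h + 5) + 0) = (3*C)*((2*C)/(5 + h) + 0) = (3*C)*(2*C/(5 + h) + 0) = (3*C)*(2*C/(5 + h)) = 6*C²/(5 + h))
√((1972 + 1767)/(2145 + 1002) + z(-47, 17)) = √((1972 + 1767)/(2145 + 1002) + 6*17²/(5 - 47)) = √(3739/3147 + 6*289/(-42)) = √(3739*(1/3147) + 6*289*(-1/42)) = √(3739/3147 - 289/7) = √(-883310/22029) = I*√19458435990/22029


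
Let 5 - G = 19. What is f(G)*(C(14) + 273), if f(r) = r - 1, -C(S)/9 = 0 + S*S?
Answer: 22365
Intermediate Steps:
G = -14 (G = 5 - 1*19 = 5 - 19 = -14)
C(S) = -9*S² (C(S) = -9*(0 + S*S) = -9*(0 + S²) = -9*S²)
f(r) = -1 + r
f(G)*(C(14) + 273) = (-1 - 14)*(-9*14² + 273) = -15*(-9*196 + 273) = -15*(-1764 + 273) = -15*(-1491) = 22365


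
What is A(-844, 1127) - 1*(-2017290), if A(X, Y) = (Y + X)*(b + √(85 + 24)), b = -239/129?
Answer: 260162773/129 + 283*√109 ≈ 2.0197e+6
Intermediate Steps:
b = -239/129 (b = -239*1/129 = -239/129 ≈ -1.8527)
A(X, Y) = (-239/129 + √109)*(X + Y) (A(X, Y) = (Y + X)*(-239/129 + √(85 + 24)) = (X + Y)*(-239/129 + √109) = (-239/129 + √109)*(X + Y))
A(-844, 1127) - 1*(-2017290) = (-239/129*(-844) - 239/129*1127 - 844*√109 + 1127*√109) - 1*(-2017290) = (201716/129 - 269353/129 - 844*√109 + 1127*√109) + 2017290 = (-67637/129 + 283*√109) + 2017290 = 260162773/129 + 283*√109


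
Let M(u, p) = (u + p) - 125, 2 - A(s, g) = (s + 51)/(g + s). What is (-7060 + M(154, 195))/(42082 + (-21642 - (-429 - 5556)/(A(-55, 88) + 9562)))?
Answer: -308221568/921626935 ≈ -0.33443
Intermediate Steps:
A(s, g) = 2 - (51 + s)/(g + s) (A(s, g) = 2 - (s + 51)/(g + s) = 2 - (51 + s)/(g + s))
M(u, p) = -125 + p + u (M(u, p) = (p + u) - 125 = -125 + p + u)
(-7060 + M(154, 195))/(42082 + (-21642 - (-429 - 5556)/(A(-55, 88) + 9562))) = (-7060 + (-125 + 195 + 154))/(42082 + (-21642 - (-429 - 5556)/((-51 - 55 + 2*88)/(88 - 55) + 9562))) = (-7060 + 224)/(42082 + (-21642 - (-5985)/((-51 - 55 + 176)/33 + 9562))) = -6836/(42082 + (-21642 - (-5985)/((1/33)*70 + 9562))) = -6836/(42082 + (-21642 - (-5985)/(70/33 + 9562))) = -6836/(42082 + (-21642 - (-5985)/315616/33)) = -6836/(42082 + (-21642 - (-5985)*33/315616)) = -6836/(42082 + (-21642 - 1*(-28215/45088))) = -6836/(42082 + (-21642 + 28215/45088)) = -6836/(42082 - 975766281/45088) = -6836/921626935/45088 = -6836*45088/921626935 = -308221568/921626935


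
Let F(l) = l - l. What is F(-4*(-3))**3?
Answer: 0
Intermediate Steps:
F(l) = 0
F(-4*(-3))**3 = 0**3 = 0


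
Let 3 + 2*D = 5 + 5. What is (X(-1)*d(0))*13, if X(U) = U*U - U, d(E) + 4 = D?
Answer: -13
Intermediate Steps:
D = 7/2 (D = -3/2 + (5 + 5)/2 = -3/2 + (½)*10 = -3/2 + 5 = 7/2 ≈ 3.5000)
d(E) = -½ (d(E) = -4 + 7/2 = -½)
X(U) = U² - U
(X(-1)*d(0))*13 = (-(-1 - 1)*(-½))*13 = (-1*(-2)*(-½))*13 = (2*(-½))*13 = -1*13 = -13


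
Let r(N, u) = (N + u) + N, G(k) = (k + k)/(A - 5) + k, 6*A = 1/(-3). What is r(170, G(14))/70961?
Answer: 4530/922493 ≈ 0.0049106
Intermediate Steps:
A = -1/18 (A = (⅙)/(-3) = (⅙)*(-⅓) = -1/18 ≈ -0.055556)
G(k) = 55*k/91 (G(k) = (k + k)/(-1/18 - 5) + k = (2*k)/(-91/18) + k = (2*k)*(-18/91) + k = -36*k/91 + k = 55*k/91)
r(N, u) = u + 2*N
r(170, G(14))/70961 = ((55/91)*14 + 2*170)/70961 = (110/13 + 340)*(1/70961) = (4530/13)*(1/70961) = 4530/922493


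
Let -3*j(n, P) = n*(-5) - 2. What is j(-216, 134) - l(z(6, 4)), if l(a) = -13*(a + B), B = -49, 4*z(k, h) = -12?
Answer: -3106/3 ≈ -1035.3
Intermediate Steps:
z(k, h) = -3 (z(k, h) = (¼)*(-12) = -3)
j(n, P) = ⅔ + 5*n/3 (j(n, P) = -(n*(-5) - 2)/3 = -(-5*n - 2)/3 = -(-2 - 5*n)/3 = ⅔ + 5*n/3)
l(a) = 637 - 13*a (l(a) = -13*(a - 49) = -13*(-49 + a) = 637 - 13*a)
j(-216, 134) - l(z(6, 4)) = (⅔ + (5/3)*(-216)) - (637 - 13*(-3)) = (⅔ - 360) - (637 + 39) = -1078/3 - 1*676 = -1078/3 - 676 = -3106/3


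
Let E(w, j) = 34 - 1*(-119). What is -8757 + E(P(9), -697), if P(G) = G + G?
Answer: -8604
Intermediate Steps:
P(G) = 2*G
E(w, j) = 153 (E(w, j) = 34 + 119 = 153)
-8757 + E(P(9), -697) = -8757 + 153 = -8604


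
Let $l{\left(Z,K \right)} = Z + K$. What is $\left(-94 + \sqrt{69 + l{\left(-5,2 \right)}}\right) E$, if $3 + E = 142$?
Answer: $-13066 + 139 \sqrt{66} \approx -11937.0$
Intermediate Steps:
$l{\left(Z,K \right)} = K + Z$
$E = 139$ ($E = -3 + 142 = 139$)
$\left(-94 + \sqrt{69 + l{\left(-5,2 \right)}}\right) E = \left(-94 + \sqrt{69 + \left(2 - 5\right)}\right) 139 = \left(-94 + \sqrt{69 - 3}\right) 139 = \left(-94 + \sqrt{66}\right) 139 = -13066 + 139 \sqrt{66}$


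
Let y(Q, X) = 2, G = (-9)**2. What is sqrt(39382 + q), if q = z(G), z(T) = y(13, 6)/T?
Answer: 2*sqrt(797486)/9 ≈ 198.45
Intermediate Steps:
G = 81
z(T) = 2/T
q = 2/81 ≈ 0.024691
sqrt(39382 + q) = sqrt(39382 + 2/81) = sqrt(3189944/81) = 2*sqrt(797486)/9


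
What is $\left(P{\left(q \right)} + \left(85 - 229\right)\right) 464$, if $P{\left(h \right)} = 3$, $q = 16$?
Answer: $-65424$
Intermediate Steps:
$\left(P{\left(q \right)} + \left(85 - 229\right)\right) 464 = \left(3 + \left(85 - 229\right)\right) 464 = \left(3 - 144\right) 464 = \left(-141\right) 464 = -65424$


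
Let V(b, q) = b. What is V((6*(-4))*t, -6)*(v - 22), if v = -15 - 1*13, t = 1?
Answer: 1200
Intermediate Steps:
v = -28 (v = -15 - 13 = -28)
V((6*(-4))*t, -6)*(v - 22) = ((6*(-4))*1)*(-28 - 22) = -24*1*(-50) = -24*(-50) = 1200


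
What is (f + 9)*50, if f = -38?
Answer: -1450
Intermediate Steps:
(f + 9)*50 = (-38 + 9)*50 = -29*50 = -1450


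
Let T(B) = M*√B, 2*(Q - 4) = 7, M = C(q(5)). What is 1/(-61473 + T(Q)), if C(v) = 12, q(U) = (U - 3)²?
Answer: -20491/1259642883 - 2*√30/1259642883 ≈ -1.6276e-5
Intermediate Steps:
q(U) = (-3 + U)²
M = 12
Q = 15/2 (Q = 4 + (½)*7 = 4 + 7/2 = 15/2 ≈ 7.5000)
T(B) = 12*√B
1/(-61473 + T(Q)) = 1/(-61473 + 12*√(15/2)) = 1/(-61473 + 12*(√30/2)) = 1/(-61473 + 6*√30)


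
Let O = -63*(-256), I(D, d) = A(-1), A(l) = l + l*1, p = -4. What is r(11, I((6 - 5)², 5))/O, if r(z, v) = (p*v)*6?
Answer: 1/336 ≈ 0.0029762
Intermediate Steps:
A(l) = 2*l (A(l) = l + l = 2*l)
I(D, d) = -2 (I(D, d) = 2*(-1) = -2)
r(z, v) = -24*v (r(z, v) = -4*v*6 = -24*v)
O = 16128
r(11, I((6 - 5)², 5))/O = -24*(-2)/16128 = 48*(1/16128) = 1/336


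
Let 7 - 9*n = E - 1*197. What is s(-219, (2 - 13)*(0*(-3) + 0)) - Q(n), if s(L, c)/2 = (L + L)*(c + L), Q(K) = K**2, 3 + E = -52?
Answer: 15472283/81 ≈ 1.9102e+5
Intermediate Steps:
E = -55 (E = -3 - 52 = -55)
n = 259/9 (n = 7/9 - (-55 - 1*197)/9 = 7/9 - (-55 - 197)/9 = 7/9 - 1/9*(-252) = 7/9 + 28 = 259/9 ≈ 28.778)
s(L, c) = 4*L*(L + c) (s(L, c) = 2*((L + L)*(c + L)) = 2*((2*L)*(L + c)) = 2*(2*L*(L + c)) = 4*L*(L + c))
s(-219, (2 - 13)*(0*(-3) + 0)) - Q(n) = 4*(-219)*(-219 + (2 - 13)*(0*(-3) + 0)) - (259/9)**2 = 4*(-219)*(-219 - 11*(0 + 0)) - 1*67081/81 = 4*(-219)*(-219 - 11*0) - 67081/81 = 4*(-219)*(-219 + 0) - 67081/81 = 4*(-219)*(-219) - 67081/81 = 191844 - 67081/81 = 15472283/81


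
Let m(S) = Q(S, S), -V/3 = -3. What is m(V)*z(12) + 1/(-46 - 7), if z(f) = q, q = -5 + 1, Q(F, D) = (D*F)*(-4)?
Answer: 68687/53 ≈ 1296.0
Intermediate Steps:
V = 9 (V = -3*(-3) = 9)
Q(F, D) = -4*D*F
q = -4
z(f) = -4
m(S) = -4*S² (m(S) = -4*S*S = -4*S²)
m(V)*z(12) + 1/(-46 - 7) = -4*9²*(-4) + 1/(-46 - 7) = -4*81*(-4) + 1/(-53) = -324*(-4) - 1/53 = 1296 - 1/53 = 68687/53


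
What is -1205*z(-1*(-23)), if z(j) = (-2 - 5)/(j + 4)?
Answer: 8435/27 ≈ 312.41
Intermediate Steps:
z(j) = -7/(4 + j)
-1205*z(-1*(-23)) = -(-8435)/(4 - 1*(-23)) = -(-8435)/(4 + 23) = -(-8435)/27 = -1205*(-7/27) = 8435/27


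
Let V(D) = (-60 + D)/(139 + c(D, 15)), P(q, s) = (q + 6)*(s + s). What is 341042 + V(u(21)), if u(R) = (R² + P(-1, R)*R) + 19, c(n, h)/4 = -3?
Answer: 43317144/127 ≈ 3.4108e+5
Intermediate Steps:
c(n, h) = -12 (c(n, h) = 4*(-3) = -12)
P(q, s) = 2*s*(6 + q) (P(q, s) = (6 + q)*(2*s) = 2*s*(6 + q))
u(R) = 19 + 11*R² (u(R) = (R² + (2*R*(6 - 1))*R) + 19 = (R² + (2*R*5)*R) + 19 = (R² + (10*R)*R) + 19 = (R² + 10*R²) + 19 = 11*R² + 19 = 19 + 11*R²)
V(D) = -60/127 + D/127 (V(D) = (-60 + D)/(139 - 12) = (-60 + D)/127 = (-60 + D)*(1/127) = -60/127 + D/127)
341042 + V(u(21)) = 341042 + (-60/127 + (19 + 11*21²)/127) = 341042 + (-60/127 + (19 + 11*441)/127) = 341042 + (-60/127 + (19 + 4851)/127) = 341042 + (-60/127 + (1/127)*4870) = 341042 + (-60/127 + 4870/127) = 341042 + 4810/127 = 43317144/127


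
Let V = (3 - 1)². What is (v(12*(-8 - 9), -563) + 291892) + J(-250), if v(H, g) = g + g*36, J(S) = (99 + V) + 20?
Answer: 271184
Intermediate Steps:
V = 4 (V = 2² = 4)
J(S) = 123 (J(S) = (99 + 4) + 20 = 103 + 20 = 123)
v(H, g) = 37*g (v(H, g) = g + 36*g = 37*g)
(v(12*(-8 - 9), -563) + 291892) + J(-250) = (37*(-563) + 291892) + 123 = (-20831 + 291892) + 123 = 271061 + 123 = 271184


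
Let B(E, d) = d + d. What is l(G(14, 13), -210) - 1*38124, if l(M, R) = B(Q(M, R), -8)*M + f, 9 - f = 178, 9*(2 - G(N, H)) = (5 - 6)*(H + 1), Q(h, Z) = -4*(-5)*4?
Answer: -345149/9 ≈ -38350.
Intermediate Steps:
Q(h, Z) = 80 (Q(h, Z) = 20*4 = 80)
G(N, H) = 19/9 + H/9 (G(N, H) = 2 - (5 - 6)*(H + 1)/9 = 2 - (-1)*(1 + H)/9 = 2 - (-1 - H)/9 = 2 + (⅑ + H/9) = 19/9 + H/9)
B(E, d) = 2*d
f = -169 (f = 9 - 1*178 = 9 - 178 = -169)
l(M, R) = -169 - 16*M (l(M, R) = (2*(-8))*M - 169 = -16*M - 169 = -169 - 16*M)
l(G(14, 13), -210) - 1*38124 = (-169 - 16*(19/9 + (⅑)*13)) - 1*38124 = (-169 - 16*(19/9 + 13/9)) - 38124 = (-169 - 16*32/9) - 38124 = (-169 - 512/9) - 38124 = -2033/9 - 38124 = -345149/9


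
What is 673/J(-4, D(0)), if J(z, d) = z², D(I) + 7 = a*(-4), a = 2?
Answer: 673/16 ≈ 42.063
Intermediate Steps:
D(I) = -15 (D(I) = -7 + 2*(-4) = -7 - 8 = -15)
673/J(-4, D(0)) = 673/((-4)²) = 673/16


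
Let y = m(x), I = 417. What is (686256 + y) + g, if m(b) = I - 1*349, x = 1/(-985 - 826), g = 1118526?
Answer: 1804850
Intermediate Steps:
x = -1/1811 (x = 1/(-1811) = -1/1811 ≈ -0.00055218)
m(b) = 68 (m(b) = 417 - 1*349 = 417 - 349 = 68)
y = 68
(686256 + y) + g = (686256 + 68) + 1118526 = 686324 + 1118526 = 1804850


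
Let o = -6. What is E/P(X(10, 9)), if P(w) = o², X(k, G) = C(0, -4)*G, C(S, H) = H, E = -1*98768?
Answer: -24692/9 ≈ -2743.6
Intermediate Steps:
E = -98768
X(k, G) = -4*G
P(w) = 36 (P(w) = (-6)² = 36)
E/P(X(10, 9)) = -98768/36 = -98768*1/36 = -24692/9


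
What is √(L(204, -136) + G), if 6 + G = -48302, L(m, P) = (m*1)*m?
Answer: 2*I*√1673 ≈ 81.805*I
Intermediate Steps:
L(m, P) = m² (L(m, P) = m*m = m²)
G = -48308 (G = -6 - 48302 = -48308)
√(L(204, -136) + G) = √(204² - 48308) = √(41616 - 48308) = √(-6692) = 2*I*√1673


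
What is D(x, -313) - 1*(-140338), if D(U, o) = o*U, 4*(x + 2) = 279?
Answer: 476529/4 ≈ 1.1913e+5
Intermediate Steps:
x = 271/4 (x = -2 + (¼)*279 = -2 + 279/4 = 271/4 ≈ 67.750)
D(U, o) = U*o
D(x, -313) - 1*(-140338) = (271/4)*(-313) - 1*(-140338) = -84823/4 + 140338 = 476529/4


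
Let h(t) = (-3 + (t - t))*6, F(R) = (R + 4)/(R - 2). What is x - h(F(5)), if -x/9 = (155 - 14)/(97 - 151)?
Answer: 83/2 ≈ 41.500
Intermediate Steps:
F(R) = (4 + R)/(-2 + R)
h(t) = -18 (h(t) = (-3 + 0)*6 = -3*6 = -18)
x = 47/2 (x = -9*(155 - 14)/(97 - 151) = -1269/(-54) = -1269*(-1)/54 = -9*(-47/18) = 47/2 ≈ 23.500)
x - h(F(5)) = 47/2 - 1*(-18) = 47/2 + 18 = 83/2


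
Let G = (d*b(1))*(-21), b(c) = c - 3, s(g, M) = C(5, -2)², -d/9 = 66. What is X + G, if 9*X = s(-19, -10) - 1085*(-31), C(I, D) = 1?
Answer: -63632/3 ≈ -21211.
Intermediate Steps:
d = -594 (d = -9*66 = -594)
s(g, M) = 1 (s(g, M) = 1² = 1)
b(c) = -3 + c
G = -24948 (G = -594*(-3 + 1)*(-21) = -594*(-2)*(-21) = 1188*(-21) = -24948)
X = 11212/3 (X = (1 - 1085*(-31))/9 = (1 + 33635)/9 = (⅑)*33636 = 11212/3 ≈ 3737.3)
X + G = 11212/3 - 24948 = -63632/3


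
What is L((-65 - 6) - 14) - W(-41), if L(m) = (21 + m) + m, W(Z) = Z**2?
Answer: -1830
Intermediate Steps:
L(m) = 21 + 2*m
L((-65 - 6) - 14) - W(-41) = (21 + 2*((-65 - 6) - 14)) - 1*(-41)**2 = (21 + 2*(-71 - 14)) - 1*1681 = (21 + 2*(-85)) - 1681 = (21 - 170) - 1681 = -149 - 1681 = -1830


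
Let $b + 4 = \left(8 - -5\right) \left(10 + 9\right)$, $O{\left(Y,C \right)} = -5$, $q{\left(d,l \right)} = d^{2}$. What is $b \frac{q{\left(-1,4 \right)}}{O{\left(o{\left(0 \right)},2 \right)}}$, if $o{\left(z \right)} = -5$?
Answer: $- \frac{243}{5} \approx -48.6$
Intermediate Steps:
$b = 243$ ($b = -4 + \left(8 - -5\right) \left(10 + 9\right) = -4 + \left(8 + 5\right) 19 = -4 + 13 \cdot 19 = -4 + 247 = 243$)
$b \frac{q{\left(-1,4 \right)}}{O{\left(o{\left(0 \right)},2 \right)}} = 243 \frac{\left(-1\right)^{2}}{-5} = 243 \cdot 1 \left(- \frac{1}{5}\right) = 243 \left(- \frac{1}{5}\right) = - \frac{243}{5}$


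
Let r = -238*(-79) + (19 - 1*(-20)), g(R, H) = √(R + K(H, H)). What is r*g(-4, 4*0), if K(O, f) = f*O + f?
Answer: 37682*I ≈ 37682.0*I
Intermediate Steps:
K(O, f) = f + O*f (K(O, f) = O*f + f = f + O*f)
g(R, H) = √(R + H*(1 + H))
r = 18841 (r = 18802 + (19 + 20) = 18802 + 39 = 18841)
r*g(-4, 4*0) = 18841*√(-4 + (4*0)*(1 + 4*0)) = 18841*√(-4 + 0*(1 + 0)) = 18841*√(-4 + 0*1) = 18841*√(-4 + 0) = 18841*√(-4) = 18841*(2*I) = 37682*I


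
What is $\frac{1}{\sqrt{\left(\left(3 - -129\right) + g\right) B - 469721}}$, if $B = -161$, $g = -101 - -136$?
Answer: $- \frac{i \sqrt{31038}}{124152} \approx - 0.001419 i$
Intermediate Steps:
$g = 35$ ($g = -101 + 136 = 35$)
$\frac{1}{\sqrt{\left(\left(3 - -129\right) + g\right) B - 469721}} = \frac{1}{\sqrt{\left(\left(3 - -129\right) + 35\right) \left(-161\right) - 469721}} = \frac{1}{\sqrt{\left(\left(3 + 129\right) + 35\right) \left(-161\right) - 469721}} = \frac{1}{\sqrt{\left(132 + 35\right) \left(-161\right) - 469721}} = \frac{1}{\sqrt{167 \left(-161\right) - 469721}} = \frac{1}{\sqrt{-26887 - 469721}} = \frac{1}{\sqrt{-496608}} = \frac{1}{4 i \sqrt{31038}} = - \frac{i \sqrt{31038}}{124152}$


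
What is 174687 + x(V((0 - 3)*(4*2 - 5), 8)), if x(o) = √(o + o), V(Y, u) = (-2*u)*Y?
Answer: 174687 + 12*√2 ≈ 1.7470e+5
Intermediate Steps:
V(Y, u) = -2*Y*u
x(o) = √2*√o (x(o) = √(2*o) = √2*√o)
174687 + x(V((0 - 3)*(4*2 - 5), 8)) = 174687 + √2*√(-2*(0 - 3)*(4*2 - 5)*8) = 174687 + √2*√(-2*(-3*(8 - 5))*8) = 174687 + √2*√(-2*(-3*3)*8) = 174687 + √2*√(-2*(-9)*8) = 174687 + √2*√144 = 174687 + √2*12 = 174687 + 12*√2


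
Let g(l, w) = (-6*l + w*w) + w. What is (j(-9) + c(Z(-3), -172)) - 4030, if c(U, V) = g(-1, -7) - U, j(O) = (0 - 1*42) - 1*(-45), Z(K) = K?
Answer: -3976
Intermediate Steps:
g(l, w) = w + w² - 6*l (g(l, w) = (-6*l + w²) + w = (w² - 6*l) + w = w + w² - 6*l)
j(O) = 3 (j(O) = (0 - 42) + 45 = -42 + 45 = 3)
c(U, V) = 48 - U (c(U, V) = (-7 + (-7)² - 6*(-1)) - U = (-7 + 49 + 6) - U = 48 - U)
(j(-9) + c(Z(-3), -172)) - 4030 = (3 + (48 - 1*(-3))) - 4030 = (3 + (48 + 3)) - 4030 = (3 + 51) - 4030 = 54 - 4030 = -3976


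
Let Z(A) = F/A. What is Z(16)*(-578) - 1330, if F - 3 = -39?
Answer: -59/2 ≈ -29.500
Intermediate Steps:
F = -36 (F = 3 - 39 = -36)
Z(A) = -36/A
Z(16)*(-578) - 1330 = -36/16*(-578) - 1330 = -36*1/16*(-578) - 1330 = -9/4*(-578) - 1330 = 2601/2 - 1330 = -59/2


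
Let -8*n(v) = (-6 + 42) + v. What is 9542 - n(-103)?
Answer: 76269/8 ≈ 9533.6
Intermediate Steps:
n(v) = -9/2 - v/8 (n(v) = -((-6 + 42) + v)/8 = -(36 + v)/8 = -9/2 - v/8)
9542 - n(-103) = 9542 - (-9/2 - ⅛*(-103)) = 9542 - (-9/2 + 103/8) = 9542 - 1*67/8 = 9542 - 67/8 = 76269/8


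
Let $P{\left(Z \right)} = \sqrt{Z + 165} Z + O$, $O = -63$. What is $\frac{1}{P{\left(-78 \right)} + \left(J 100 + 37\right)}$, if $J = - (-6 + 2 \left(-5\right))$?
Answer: $\frac{787}{974084} + \frac{39 \sqrt{87}}{974084} \approx 0.0011814$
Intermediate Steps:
$P{\left(Z \right)} = -63 + Z \sqrt{165 + Z}$ ($P{\left(Z \right)} = \sqrt{Z + 165} Z - 63 = \sqrt{165 + Z} Z - 63 = Z \sqrt{165 + Z} - 63 = -63 + Z \sqrt{165 + Z}$)
$J = 16$ ($J = - (-6 - 10) = \left(-1\right) \left(-16\right) = 16$)
$\frac{1}{P{\left(-78 \right)} + \left(J 100 + 37\right)} = \frac{1}{\left(-63 - 78 \sqrt{165 - 78}\right) + \left(16 \cdot 100 + 37\right)} = \frac{1}{\left(-63 - 78 \sqrt{87}\right) + \left(1600 + 37\right)} = \frac{1}{\left(-63 - 78 \sqrt{87}\right) + 1637} = \frac{1}{1574 - 78 \sqrt{87}}$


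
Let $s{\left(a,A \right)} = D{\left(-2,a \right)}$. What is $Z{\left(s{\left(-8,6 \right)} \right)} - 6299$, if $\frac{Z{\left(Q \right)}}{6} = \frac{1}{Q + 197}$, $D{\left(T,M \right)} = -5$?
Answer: $- \frac{201567}{32} \approx -6299.0$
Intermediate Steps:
$s{\left(a,A \right)} = -5$
$Z{\left(Q \right)} = \frac{6}{197 + Q}$ ($Z{\left(Q \right)} = \frac{6}{Q + 197} = \frac{6}{197 + Q}$)
$Z{\left(s{\left(-8,6 \right)} \right)} - 6299 = \frac{6}{197 - 5} - 6299 = \frac{6}{192} - 6299 = 6 \cdot \frac{1}{192} - 6299 = \frac{1}{32} - 6299 = - \frac{201567}{32}$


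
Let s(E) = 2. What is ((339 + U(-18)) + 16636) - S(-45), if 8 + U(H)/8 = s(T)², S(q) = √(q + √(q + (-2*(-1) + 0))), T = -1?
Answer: 16943 - √(-45 + I*√43) ≈ 16943.0 - 6.7259*I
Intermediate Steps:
S(q) = √(q + √(2 + q)) (S(q) = √(q + √(q + (2 + 0))) = √(q + √(q + 2)) = √(q + √(2 + q)))
U(H) = -32 (U(H) = -64 + 8*2² = -64 + 8*4 = -64 + 32 = -32)
((339 + U(-18)) + 16636) - S(-45) = ((339 - 32) + 16636) - √(-45 + √(2 - 45)) = (307 + 16636) - √(-45 + √(-43)) = 16943 - √(-45 + I*√43)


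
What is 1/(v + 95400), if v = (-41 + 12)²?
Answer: 1/96241 ≈ 1.0391e-5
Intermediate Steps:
v = 841 (v = (-29)² = 841)
1/(v + 95400) = 1/(841 + 95400) = 1/96241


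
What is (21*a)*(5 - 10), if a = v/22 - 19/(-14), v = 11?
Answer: -195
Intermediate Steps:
a = 13/7 (a = 11/22 - 19/(-14) = 11*(1/22) - 19*(-1/14) = ½ + 19/14 = 13/7 ≈ 1.8571)
(21*a)*(5 - 10) = (21*(13/7))*(5 - 10) = 39*(-5) = -195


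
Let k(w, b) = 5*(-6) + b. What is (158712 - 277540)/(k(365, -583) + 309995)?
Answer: -59414/154691 ≈ -0.38408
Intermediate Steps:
k(w, b) = -30 + b
(158712 - 277540)/(k(365, -583) + 309995) = (158712 - 277540)/((-30 - 583) + 309995) = -118828/(-613 + 309995) = -118828/309382 = -118828*1/309382 = -59414/154691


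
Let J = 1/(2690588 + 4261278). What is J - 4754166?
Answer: -33050324973755/6951866 ≈ -4.7542e+6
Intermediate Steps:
J = 1/6951866 ≈ 1.4385e-7
J - 4754166 = 1/6951866 - 4754166 = -33050324973755/6951866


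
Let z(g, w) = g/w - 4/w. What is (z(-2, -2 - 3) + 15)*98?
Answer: 7938/5 ≈ 1587.6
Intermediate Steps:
z(g, w) = -4/w + g/w
(z(-2, -2 - 3) + 15)*98 = ((-4 - 2)/(-2 - 3) + 15)*98 = (-6/(-5) + 15)*98 = (-1/5*(-6) + 15)*98 = (6/5 + 15)*98 = (81/5)*98 = 7938/5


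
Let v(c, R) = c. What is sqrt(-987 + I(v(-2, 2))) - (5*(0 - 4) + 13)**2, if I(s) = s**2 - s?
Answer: -49 + 3*I*sqrt(109) ≈ -49.0 + 31.321*I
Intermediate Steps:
sqrt(-987 + I(v(-2, 2))) - (5*(0 - 4) + 13)**2 = sqrt(-987 - 2*(-1 - 2)) - (5*(0 - 4) + 13)**2 = sqrt(-987 - 2*(-3)) - (5*(-4) + 13)**2 = sqrt(-987 + 6) - (-20 + 13)**2 = sqrt(-981) - 1*(-7)**2 = 3*I*sqrt(109) - 1*49 = 3*I*sqrt(109) - 49 = -49 + 3*I*sqrt(109)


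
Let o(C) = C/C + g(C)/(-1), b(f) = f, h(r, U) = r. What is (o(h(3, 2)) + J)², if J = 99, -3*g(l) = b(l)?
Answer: 10201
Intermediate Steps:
g(l) = -l/3
o(C) = 1 + C/3 (o(C) = C/C - C/3/(-1) = 1 - C/3*(-1) = 1 + C/3)
(o(h(3, 2)) + J)² = ((1 + (⅓)*3) + 99)² = ((1 + 1) + 99)² = (2 + 99)² = 101² = 10201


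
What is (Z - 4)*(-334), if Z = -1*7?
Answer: 3674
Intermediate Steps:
Z = -7
(Z - 4)*(-334) = (-7 - 4)*(-334) = -11*(-334) = 3674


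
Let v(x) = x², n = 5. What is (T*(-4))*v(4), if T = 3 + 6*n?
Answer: -2112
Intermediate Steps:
T = 33 (T = 3 + 6*5 = 3 + 30 = 33)
(T*(-4))*v(4) = (33*(-4))*4² = -132*16 = -2112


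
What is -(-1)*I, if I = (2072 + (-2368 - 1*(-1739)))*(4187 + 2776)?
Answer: 10047609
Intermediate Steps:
I = 10047609 (I = (2072 + (-2368 + 1739))*6963 = (2072 - 629)*6963 = 1443*6963 = 10047609)
-(-1)*I = -(-1)*10047609 = -1*(-10047609) = 10047609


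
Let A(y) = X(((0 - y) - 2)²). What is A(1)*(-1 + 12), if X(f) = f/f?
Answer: 11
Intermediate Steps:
X(f) = 1
A(y) = 1
A(1)*(-1 + 12) = 1*(-1 + 12) = 1*11 = 11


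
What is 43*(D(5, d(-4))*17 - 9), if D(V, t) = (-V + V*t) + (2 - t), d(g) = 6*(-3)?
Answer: -55212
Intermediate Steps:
d(g) = -18
D(V, t) = 2 - V - t + V*t
43*(D(5, d(-4))*17 - 9) = 43*((2 - 1*5 - 1*(-18) + 5*(-18))*17 - 9) = 43*((2 - 5 + 18 - 90)*17 - 9) = 43*(-75*17 - 9) = 43*(-1275 - 9) = 43*(-1284) = -55212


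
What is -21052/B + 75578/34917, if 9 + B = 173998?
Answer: 12414667958/6075173913 ≈ 2.0435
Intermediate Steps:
B = 173989 (B = -9 + 173998 = 173989)
-21052/B + 75578/34917 = -21052/173989 + 75578/34917 = 12414667958/6075173913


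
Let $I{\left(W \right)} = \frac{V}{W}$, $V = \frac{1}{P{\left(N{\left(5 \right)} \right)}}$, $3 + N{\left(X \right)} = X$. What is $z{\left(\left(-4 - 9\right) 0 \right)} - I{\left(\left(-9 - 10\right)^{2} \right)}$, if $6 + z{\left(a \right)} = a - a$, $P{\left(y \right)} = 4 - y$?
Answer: $- \frac{4333}{722} \approx -6.0014$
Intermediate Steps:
$N{\left(X \right)} = -3 + X$
$z{\left(a \right)} = -6$ ($z{\left(a \right)} = -6 + \left(a - a\right) = -6 + 0 = -6$)
$V = \frac{1}{2}$ ($V = \frac{1}{4 - \left(-3 + 5\right)} = \frac{1}{4 - 2} = \frac{1}{2} \approx 0.5$)
$I{\left(W \right)} = \frac{1}{2 W}$
$z{\left(\left(-4 - 9\right) 0 \right)} - I{\left(\left(-9 - 10\right)^{2} \right)} = -6 - \frac{1}{2 \left(-9 - 10\right)^{2}} = -6 - \frac{1}{2 \left(-19\right)^{2}} = -6 - \frac{1}{2 \cdot 361} = -6 - \frac{1}{2} \cdot \frac{1}{361} = -6 - \frac{1}{722} = - \frac{4333}{722}$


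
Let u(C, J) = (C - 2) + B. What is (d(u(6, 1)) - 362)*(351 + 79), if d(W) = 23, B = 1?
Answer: -145770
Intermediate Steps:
u(C, J) = -1 + C (u(C, J) = (C - 2) + 1 = (-2 + C) + 1 = -1 + C)
(d(u(6, 1)) - 362)*(351 + 79) = (23 - 362)*(351 + 79) = -339*430 = -145770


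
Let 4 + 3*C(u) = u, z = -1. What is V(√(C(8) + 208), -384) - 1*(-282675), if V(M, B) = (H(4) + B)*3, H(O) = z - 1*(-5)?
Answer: 281535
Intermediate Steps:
C(u) = -4/3 + u/3
H(O) = 4 (H(O) = -1 - 1*(-5) = -1 + 5 = 4)
V(M, B) = 12 + 3*B (V(M, B) = (4 + B)*3 = 12 + 3*B)
V(√(C(8) + 208), -384) - 1*(-282675) = (12 + 3*(-384)) - 1*(-282675) = (12 - 1152) + 282675 = -1140 + 282675 = 281535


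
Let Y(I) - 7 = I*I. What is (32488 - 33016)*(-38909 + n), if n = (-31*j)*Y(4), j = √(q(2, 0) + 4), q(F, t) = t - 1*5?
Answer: 20543952 + 376464*I ≈ 2.0544e+7 + 3.7646e+5*I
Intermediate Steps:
q(F, t) = -5 + t (q(F, t) = t - 5 = -5 + t)
Y(I) = 7 + I² (Y(I) = 7 + I*I = 7 + I²)
j = I (j = √((-5 + 0) + 4) = √(-5 + 4) = √(-1) = I ≈ 1.0*I)
n = -713*I (n = (-31*I)*(7 + 4²) = (-31*I)*(7 + 16) = -31*I*23 = -713*I ≈ -713.0*I)
(32488 - 33016)*(-38909 + n) = (32488 - 33016)*(-38909 - 713*I) = -528*(-38909 - 713*I) = 20543952 + 376464*I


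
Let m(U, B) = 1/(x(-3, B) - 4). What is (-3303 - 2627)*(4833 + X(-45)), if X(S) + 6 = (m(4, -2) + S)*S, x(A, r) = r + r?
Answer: -162662865/4 ≈ -4.0666e+7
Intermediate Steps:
x(A, r) = 2*r
m(U, B) = 1/(-4 + 2*B) (m(U, B) = 1/(2*B - 4) = 1/(-4 + 2*B))
X(S) = -6 + S*(-⅛ + S) (X(S) = -6 + (1/(2*(-2 - 2)) + S)*S = -6 + ((½)/(-4) + S)*S = -6 + ((½)*(-¼) + S)*S = -6 + (-⅛ + S)*S = -6 + S*(-⅛ + S))
(-3303 - 2627)*(4833 + X(-45)) = (-3303 - 2627)*(4833 + (-6 + (-45)² - ⅛*(-45))) = -5930*(4833 + (-6 + 2025 + 45/8)) = -5930*(4833 + 16197/8) = -5930*54861/8 = -162662865/4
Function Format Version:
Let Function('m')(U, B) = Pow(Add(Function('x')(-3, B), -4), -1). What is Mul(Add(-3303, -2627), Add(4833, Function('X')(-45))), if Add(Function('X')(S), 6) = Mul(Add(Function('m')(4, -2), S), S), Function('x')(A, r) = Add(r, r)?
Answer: Rational(-162662865, 4) ≈ -4.0666e+7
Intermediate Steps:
Function('x')(A, r) = Mul(2, r)
Function('m')(U, B) = Pow(Add(-4, Mul(2, B)), -1) (Function('m')(U, B) = Pow(Add(Mul(2, B), -4), -1) = Pow(Add(-4, Mul(2, B)), -1))
Function('X')(S) = Add(-6, Mul(S, Add(Rational(-1, 8), S))) (Function('X')(S) = Add(-6, Mul(Add(Mul(Rational(1, 2), Pow(Add(-2, -2), -1)), S), S)) = Add(-6, Mul(Add(Mul(Rational(1, 2), Pow(-4, -1)), S), S)) = Add(-6, Mul(Add(Mul(Rational(1, 2), Rational(-1, 4)), S), S)) = Add(-6, Mul(Add(Rational(-1, 8), S), S)) = Add(-6, Mul(S, Add(Rational(-1, 8), S))))
Mul(Add(-3303, -2627), Add(4833, Function('X')(-45))) = Mul(Add(-3303, -2627), Add(4833, Add(-6, Pow(-45, 2), Mul(Rational(-1, 8), -45)))) = Mul(-5930, Add(4833, Add(-6, 2025, Rational(45, 8)))) = Mul(-5930, Add(4833, Rational(16197, 8))) = Mul(-5930, Rational(54861, 8)) = Rational(-162662865, 4)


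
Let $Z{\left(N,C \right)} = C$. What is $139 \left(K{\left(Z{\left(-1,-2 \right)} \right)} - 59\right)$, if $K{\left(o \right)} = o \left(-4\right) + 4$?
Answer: $-6533$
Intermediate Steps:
$K{\left(o \right)} = 4 - 4 o$ ($K{\left(o \right)} = - 4 o + 4 = 4 - 4 o$)
$139 \left(K{\left(Z{\left(-1,-2 \right)} \right)} - 59\right) = 139 \left(\left(4 - -8\right) - 59\right) = 139 \left(\left(4 + 8\right) - 59\right) = 139 \left(12 - 59\right) = 139 \left(-47\right) = -6533$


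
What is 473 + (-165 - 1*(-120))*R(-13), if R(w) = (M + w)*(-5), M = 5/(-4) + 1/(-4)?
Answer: -5579/2 ≈ -2789.5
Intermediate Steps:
M = -3/2 (M = 5*(-1/4) + 1*(-1/4) = -5/4 - 1/4 = -3/2 ≈ -1.5000)
R(w) = 15/2 - 5*w (R(w) = (-3/2 + w)*(-5) = 15/2 - 5*w)
473 + (-165 - 1*(-120))*R(-13) = 473 + (-165 - 1*(-120))*(15/2 - 5*(-13)) = 473 + (-165 + 120)*(15/2 + 65) = 473 - 45*145/2 = 473 - 6525/2 = -5579/2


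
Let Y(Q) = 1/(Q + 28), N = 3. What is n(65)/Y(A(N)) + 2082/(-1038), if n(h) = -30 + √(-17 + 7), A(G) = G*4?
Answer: -207947/173 + 40*I*√10 ≈ -1202.0 + 126.49*I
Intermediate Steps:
A(G) = 4*G
Y(Q) = 1/(28 + Q)
n(h) = -30 + I*√10 (n(h) = -30 + √(-10) = -30 + I*√10)
n(65)/Y(A(N)) + 2082/(-1038) = (-30 + I*√10)/(1/(28 + 4*3)) + 2082/(-1038) = (-30 + I*√10)/(1/(28 + 12)) + 2082*(-1/1038) = (-30 + I*√10)/(1/40) - 347/173 = (-30 + I*√10)*40 - 347/173 = (-1200 + 40*I*√10) - 347/173 = -207947/173 + 40*I*√10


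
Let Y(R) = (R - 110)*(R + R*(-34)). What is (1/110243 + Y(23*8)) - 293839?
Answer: -81928959580/110243 ≈ -7.4317e+5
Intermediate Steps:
Y(R) = -33*R*(-110 + R) (Y(R) = (-110 + R)*(R - 34*R) = (-110 + R)*(-33*R) = -33*R*(-110 + R))
(1/110243 + Y(23*8)) - 293839 = (1/110243 + 33*(23*8)*(110 - 23*8)) - 293839 = (1/110243 + 33*184*(110 - 1*184)) - 293839 = (1/110243 + 33*184*(110 - 184)) - 293839 = (1/110243 + 33*184*(-74)) - 293839 = (1/110243 - 449328) - 293839 = -49535266703/110243 - 293839 = -81928959580/110243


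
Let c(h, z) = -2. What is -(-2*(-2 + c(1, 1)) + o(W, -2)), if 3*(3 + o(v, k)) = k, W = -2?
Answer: -13/3 ≈ -4.3333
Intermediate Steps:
o(v, k) = -3 + k/3
-(-2*(-2 + c(1, 1)) + o(W, -2)) = -(-2*(-2 - 2) + (-3 + (⅓)*(-2))) = -(-2*(-4) + (-3 - ⅔)) = -(8 - 11/3) = -1*13/3 = -13/3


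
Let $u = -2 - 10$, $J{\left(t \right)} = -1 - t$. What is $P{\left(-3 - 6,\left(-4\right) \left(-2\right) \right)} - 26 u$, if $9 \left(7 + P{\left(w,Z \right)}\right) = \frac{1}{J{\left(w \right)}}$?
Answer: $\frac{21961}{72} \approx 305.01$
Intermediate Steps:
$u = -12$
$P{\left(w,Z \right)} = -7 + \frac{1}{9 \left(-1 - w\right)}$
$P{\left(-3 - 6,\left(-4\right) \left(-2\right) \right)} - 26 u = \frac{-64 - 63 \left(-3 - 6\right)}{9 \left(1 - 9\right)} - -312 = \frac{-64 - 63 \left(-3 - 6\right)}{9 \left(1 - 9\right)} + 312 = \frac{-64 - -567}{9 \left(1 - 9\right)} + 312 = \frac{-64 + 567}{9 \left(-8\right)} + 312 = \frac{1}{9} \left(- \frac{1}{8}\right) 503 + 312 = - \frac{503}{72} + 312 = \frac{21961}{72}$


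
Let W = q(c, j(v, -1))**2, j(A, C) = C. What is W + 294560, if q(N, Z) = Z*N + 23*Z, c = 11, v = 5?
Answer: 295716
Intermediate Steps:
q(N, Z) = 23*Z + N*Z (q(N, Z) = N*Z + 23*Z = 23*Z + N*Z)
W = 1156 (W = (-(23 + 11))**2 = (-1*34)**2 = (-34)**2 = 1156)
W + 294560 = 1156 + 294560 = 295716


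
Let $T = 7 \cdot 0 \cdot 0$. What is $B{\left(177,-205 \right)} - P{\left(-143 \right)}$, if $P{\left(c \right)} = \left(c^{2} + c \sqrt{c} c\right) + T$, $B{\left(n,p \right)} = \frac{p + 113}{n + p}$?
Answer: $- \frac{143120}{7} - 20449 i \sqrt{143} \approx -20446.0 - 2.4453 \cdot 10^{5} i$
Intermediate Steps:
$B{\left(n,p \right)} = \frac{113 + p}{n + p}$
$T = 0$ ($T = 0 \cdot 0 = 0$)
$P{\left(c \right)} = c^{2} + c^{\frac{5}{2}}$ ($P{\left(c \right)} = \left(c^{2} + c \sqrt{c} c\right) + 0 = \left(c^{2} + c^{\frac{3}{2}} c\right) + 0 = \left(c^{2} + c^{\frac{5}{2}}\right) + 0 = c^{2} + c^{\frac{5}{2}}$)
$B{\left(177,-205 \right)} - P{\left(-143 \right)} = \frac{113 - 205}{177 - 205} - \left(\left(-143\right)^{2} + \left(-143\right)^{\frac{5}{2}}\right) = \frac{1}{-28} \left(-92\right) - \left(20449 + 20449 i \sqrt{143}\right) = \left(- \frac{1}{28}\right) \left(-92\right) - \left(20449 + 20449 i \sqrt{143}\right) = \frac{23}{7} - \left(20449 + 20449 i \sqrt{143}\right) = - \frac{143120}{7} - 20449 i \sqrt{143}$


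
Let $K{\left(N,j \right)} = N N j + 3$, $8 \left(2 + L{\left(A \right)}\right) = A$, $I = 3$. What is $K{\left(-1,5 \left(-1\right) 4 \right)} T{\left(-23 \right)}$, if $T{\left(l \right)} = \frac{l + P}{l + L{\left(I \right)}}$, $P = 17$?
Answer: $- \frac{816}{197} \approx -4.1421$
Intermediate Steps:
$L{\left(A \right)} = -2 + \frac{A}{8}$
$T{\left(l \right)} = \frac{17 + l}{- \frac{13}{8} + l}$ ($T{\left(l \right)} = \frac{l + 17}{l + \left(-2 + \frac{1}{8} \cdot 3\right)} = \frac{17 + l}{l + \left(-2 + \frac{3}{8}\right)} = \frac{17 + l}{l - \frac{13}{8}} = \frac{17 + l}{- \frac{13}{8} + l}$)
$K{\left(N,j \right)} = 3 + j N^{2}$ ($K{\left(N,j \right)} = N^{2} j + 3 = j N^{2} + 3 = 3 + j N^{2}$)
$K{\left(-1,5 \left(-1\right) 4 \right)} T{\left(-23 \right)} = \left(3 + 5 \left(-1\right) 4 \left(-1\right)^{2}\right) \frac{8 \left(17 - 23\right)}{-13 + 8 \left(-23\right)} = \left(3 + \left(-5\right) 4 \cdot 1\right) 8 \frac{1}{-13 - 184} \left(-6\right) = \left(3 - 20\right) 8 \frac{1}{-197} \left(-6\right) = \left(3 - 20\right) 8 \left(- \frac{1}{197}\right) \left(-6\right) = \left(-17\right) \frac{48}{197} = - \frac{816}{197}$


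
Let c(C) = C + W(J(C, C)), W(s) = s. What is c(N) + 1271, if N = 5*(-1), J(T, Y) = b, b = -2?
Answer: 1264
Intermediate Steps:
J(T, Y) = -2
N = -5
c(C) = -2 + C (c(C) = C - 2 = -2 + C)
c(N) + 1271 = (-2 - 5) + 1271 = -7 + 1271 = 1264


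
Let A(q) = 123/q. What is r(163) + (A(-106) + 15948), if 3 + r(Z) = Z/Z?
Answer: 1690153/106 ≈ 15945.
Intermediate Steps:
r(Z) = -2 (r(Z) = -3 + Z/Z = -3 + 1 = -2)
r(163) + (A(-106) + 15948) = -2 + (123/(-106) + 15948) = -2 + (123*(-1/106) + 15948) = -2 + (-123/106 + 15948) = -2 + 1690365/106 = 1690153/106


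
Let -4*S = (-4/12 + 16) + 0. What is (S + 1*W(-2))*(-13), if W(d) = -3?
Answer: 1079/12 ≈ 89.917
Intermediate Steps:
S = -47/12 (S = -((-4/12 + 16) + 0)/4 = -((-4*1/12 + 16) + 0)/4 = -((-⅓ + 16) + 0)/4 = -(47/3 + 0)/4 = -¼*47/3 = -47/12 ≈ -3.9167)
(S + 1*W(-2))*(-13) = (-47/12 + 1*(-3))*(-13) = (-47/12 - 3)*(-13) = -83/12*(-13) = 1079/12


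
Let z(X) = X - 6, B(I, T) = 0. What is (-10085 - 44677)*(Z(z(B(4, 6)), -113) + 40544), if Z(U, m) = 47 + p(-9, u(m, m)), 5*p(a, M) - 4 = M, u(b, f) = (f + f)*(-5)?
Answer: -11176321818/5 ≈ -2.2353e+9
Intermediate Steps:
u(b, f) = -10*f (u(b, f) = (2*f)*(-5) = -10*f)
z(X) = -6 + X
p(a, M) = ⅘ + M/5
Z(U, m) = 239/5 - 2*m (Z(U, m) = 47 + (⅘ + (-10*m)/5) = 47 + (⅘ - 2*m) = 239/5 - 2*m)
(-10085 - 44677)*(Z(z(B(4, 6)), -113) + 40544) = (-10085 - 44677)*((239/5 - 2*(-113)) + 40544) = -54762*((239/5 + 226) + 40544) = -54762*(1369/5 + 40544) = -54762*204089/5 = -11176321818/5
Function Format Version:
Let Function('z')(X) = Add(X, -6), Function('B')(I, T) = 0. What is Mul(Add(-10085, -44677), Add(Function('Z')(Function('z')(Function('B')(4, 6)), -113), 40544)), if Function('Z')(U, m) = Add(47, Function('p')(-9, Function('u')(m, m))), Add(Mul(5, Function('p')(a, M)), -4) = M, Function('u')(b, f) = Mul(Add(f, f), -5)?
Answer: Rational(-11176321818, 5) ≈ -2.2353e+9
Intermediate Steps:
Function('u')(b, f) = Mul(-10, f) (Function('u')(b, f) = Mul(Mul(2, f), -5) = Mul(-10, f))
Function('z')(X) = Add(-6, X)
Function('p')(a, M) = Add(Rational(4, 5), Mul(Rational(1, 5), M))
Function('Z')(U, m) = Add(Rational(239, 5), Mul(-2, m)) (Function('Z')(U, m) = Add(47, Add(Rational(4, 5), Mul(Rational(1, 5), Mul(-10, m)))) = Add(47, Add(Rational(4, 5), Mul(-2, m))) = Add(Rational(239, 5), Mul(-2, m)))
Mul(Add(-10085, -44677), Add(Function('Z')(Function('z')(Function('B')(4, 6)), -113), 40544)) = Mul(Add(-10085, -44677), Add(Add(Rational(239, 5), Mul(-2, -113)), 40544)) = Mul(-54762, Add(Add(Rational(239, 5), 226), 40544)) = Mul(-54762, Add(Rational(1369, 5), 40544)) = Mul(-54762, Rational(204089, 5)) = Rational(-11176321818, 5)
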